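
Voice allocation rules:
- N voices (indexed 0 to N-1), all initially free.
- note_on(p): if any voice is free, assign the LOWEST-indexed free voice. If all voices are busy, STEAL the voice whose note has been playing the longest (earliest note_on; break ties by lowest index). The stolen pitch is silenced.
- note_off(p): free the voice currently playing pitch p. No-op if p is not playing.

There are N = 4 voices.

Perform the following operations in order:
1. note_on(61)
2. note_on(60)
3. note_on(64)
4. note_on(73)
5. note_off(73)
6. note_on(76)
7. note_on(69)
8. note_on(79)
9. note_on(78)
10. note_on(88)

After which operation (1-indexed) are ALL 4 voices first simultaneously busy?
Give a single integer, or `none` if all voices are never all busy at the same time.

Op 1: note_on(61): voice 0 is free -> assigned | voices=[61 - - -]
Op 2: note_on(60): voice 1 is free -> assigned | voices=[61 60 - -]
Op 3: note_on(64): voice 2 is free -> assigned | voices=[61 60 64 -]
Op 4: note_on(73): voice 3 is free -> assigned | voices=[61 60 64 73]
Op 5: note_off(73): free voice 3 | voices=[61 60 64 -]
Op 6: note_on(76): voice 3 is free -> assigned | voices=[61 60 64 76]
Op 7: note_on(69): all voices busy, STEAL voice 0 (pitch 61, oldest) -> assign | voices=[69 60 64 76]
Op 8: note_on(79): all voices busy, STEAL voice 1 (pitch 60, oldest) -> assign | voices=[69 79 64 76]
Op 9: note_on(78): all voices busy, STEAL voice 2 (pitch 64, oldest) -> assign | voices=[69 79 78 76]
Op 10: note_on(88): all voices busy, STEAL voice 3 (pitch 76, oldest) -> assign | voices=[69 79 78 88]

Answer: 4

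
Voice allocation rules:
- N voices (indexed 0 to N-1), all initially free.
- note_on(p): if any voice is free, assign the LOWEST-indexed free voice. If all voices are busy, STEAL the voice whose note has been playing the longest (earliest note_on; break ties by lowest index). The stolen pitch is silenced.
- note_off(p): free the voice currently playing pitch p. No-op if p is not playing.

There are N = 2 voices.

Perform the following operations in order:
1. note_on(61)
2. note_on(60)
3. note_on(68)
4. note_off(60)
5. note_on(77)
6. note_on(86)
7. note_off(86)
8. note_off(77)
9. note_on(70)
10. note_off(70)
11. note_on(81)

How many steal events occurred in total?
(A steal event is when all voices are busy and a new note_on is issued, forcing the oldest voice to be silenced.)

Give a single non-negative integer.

Op 1: note_on(61): voice 0 is free -> assigned | voices=[61 -]
Op 2: note_on(60): voice 1 is free -> assigned | voices=[61 60]
Op 3: note_on(68): all voices busy, STEAL voice 0 (pitch 61, oldest) -> assign | voices=[68 60]
Op 4: note_off(60): free voice 1 | voices=[68 -]
Op 5: note_on(77): voice 1 is free -> assigned | voices=[68 77]
Op 6: note_on(86): all voices busy, STEAL voice 0 (pitch 68, oldest) -> assign | voices=[86 77]
Op 7: note_off(86): free voice 0 | voices=[- 77]
Op 8: note_off(77): free voice 1 | voices=[- -]
Op 9: note_on(70): voice 0 is free -> assigned | voices=[70 -]
Op 10: note_off(70): free voice 0 | voices=[- -]
Op 11: note_on(81): voice 0 is free -> assigned | voices=[81 -]

Answer: 2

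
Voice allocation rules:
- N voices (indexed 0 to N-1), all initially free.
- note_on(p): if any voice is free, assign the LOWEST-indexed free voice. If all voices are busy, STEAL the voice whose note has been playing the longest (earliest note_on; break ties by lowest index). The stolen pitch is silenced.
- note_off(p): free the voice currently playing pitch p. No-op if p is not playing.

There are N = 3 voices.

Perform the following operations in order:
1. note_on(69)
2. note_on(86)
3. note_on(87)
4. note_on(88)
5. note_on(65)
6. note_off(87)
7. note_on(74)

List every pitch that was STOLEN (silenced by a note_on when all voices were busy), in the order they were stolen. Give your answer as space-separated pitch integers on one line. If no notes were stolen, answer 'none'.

Op 1: note_on(69): voice 0 is free -> assigned | voices=[69 - -]
Op 2: note_on(86): voice 1 is free -> assigned | voices=[69 86 -]
Op 3: note_on(87): voice 2 is free -> assigned | voices=[69 86 87]
Op 4: note_on(88): all voices busy, STEAL voice 0 (pitch 69, oldest) -> assign | voices=[88 86 87]
Op 5: note_on(65): all voices busy, STEAL voice 1 (pitch 86, oldest) -> assign | voices=[88 65 87]
Op 6: note_off(87): free voice 2 | voices=[88 65 -]
Op 7: note_on(74): voice 2 is free -> assigned | voices=[88 65 74]

Answer: 69 86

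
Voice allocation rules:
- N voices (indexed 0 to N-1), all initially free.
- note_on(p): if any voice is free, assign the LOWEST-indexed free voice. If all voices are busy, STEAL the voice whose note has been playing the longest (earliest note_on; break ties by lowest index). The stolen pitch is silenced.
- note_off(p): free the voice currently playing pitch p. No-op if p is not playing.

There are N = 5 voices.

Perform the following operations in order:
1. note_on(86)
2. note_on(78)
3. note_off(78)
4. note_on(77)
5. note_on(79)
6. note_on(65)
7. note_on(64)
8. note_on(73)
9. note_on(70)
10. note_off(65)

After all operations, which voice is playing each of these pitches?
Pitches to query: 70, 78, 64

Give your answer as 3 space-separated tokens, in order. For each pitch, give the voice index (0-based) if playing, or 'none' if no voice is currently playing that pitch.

Answer: 1 none 4

Derivation:
Op 1: note_on(86): voice 0 is free -> assigned | voices=[86 - - - -]
Op 2: note_on(78): voice 1 is free -> assigned | voices=[86 78 - - -]
Op 3: note_off(78): free voice 1 | voices=[86 - - - -]
Op 4: note_on(77): voice 1 is free -> assigned | voices=[86 77 - - -]
Op 5: note_on(79): voice 2 is free -> assigned | voices=[86 77 79 - -]
Op 6: note_on(65): voice 3 is free -> assigned | voices=[86 77 79 65 -]
Op 7: note_on(64): voice 4 is free -> assigned | voices=[86 77 79 65 64]
Op 8: note_on(73): all voices busy, STEAL voice 0 (pitch 86, oldest) -> assign | voices=[73 77 79 65 64]
Op 9: note_on(70): all voices busy, STEAL voice 1 (pitch 77, oldest) -> assign | voices=[73 70 79 65 64]
Op 10: note_off(65): free voice 3 | voices=[73 70 79 - 64]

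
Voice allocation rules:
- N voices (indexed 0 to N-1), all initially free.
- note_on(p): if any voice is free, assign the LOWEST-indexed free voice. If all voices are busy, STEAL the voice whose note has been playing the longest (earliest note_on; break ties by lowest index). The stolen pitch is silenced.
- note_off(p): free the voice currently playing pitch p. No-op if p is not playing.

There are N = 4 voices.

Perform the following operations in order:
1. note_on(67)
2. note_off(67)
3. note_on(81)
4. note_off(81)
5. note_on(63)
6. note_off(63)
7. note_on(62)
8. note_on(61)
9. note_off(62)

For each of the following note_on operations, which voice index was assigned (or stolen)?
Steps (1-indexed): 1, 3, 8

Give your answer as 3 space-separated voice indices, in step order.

Answer: 0 0 1

Derivation:
Op 1: note_on(67): voice 0 is free -> assigned | voices=[67 - - -]
Op 2: note_off(67): free voice 0 | voices=[- - - -]
Op 3: note_on(81): voice 0 is free -> assigned | voices=[81 - - -]
Op 4: note_off(81): free voice 0 | voices=[- - - -]
Op 5: note_on(63): voice 0 is free -> assigned | voices=[63 - - -]
Op 6: note_off(63): free voice 0 | voices=[- - - -]
Op 7: note_on(62): voice 0 is free -> assigned | voices=[62 - - -]
Op 8: note_on(61): voice 1 is free -> assigned | voices=[62 61 - -]
Op 9: note_off(62): free voice 0 | voices=[- 61 - -]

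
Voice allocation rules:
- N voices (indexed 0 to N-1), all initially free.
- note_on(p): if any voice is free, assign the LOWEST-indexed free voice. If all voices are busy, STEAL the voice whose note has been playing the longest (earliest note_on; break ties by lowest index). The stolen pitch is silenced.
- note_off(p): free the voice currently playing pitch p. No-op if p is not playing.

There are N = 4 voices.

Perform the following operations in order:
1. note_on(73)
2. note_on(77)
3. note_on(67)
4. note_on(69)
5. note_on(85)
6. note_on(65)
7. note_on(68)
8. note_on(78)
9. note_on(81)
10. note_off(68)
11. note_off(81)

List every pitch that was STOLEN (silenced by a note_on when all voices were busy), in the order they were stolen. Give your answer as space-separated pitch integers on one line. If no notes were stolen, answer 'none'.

Op 1: note_on(73): voice 0 is free -> assigned | voices=[73 - - -]
Op 2: note_on(77): voice 1 is free -> assigned | voices=[73 77 - -]
Op 3: note_on(67): voice 2 is free -> assigned | voices=[73 77 67 -]
Op 4: note_on(69): voice 3 is free -> assigned | voices=[73 77 67 69]
Op 5: note_on(85): all voices busy, STEAL voice 0 (pitch 73, oldest) -> assign | voices=[85 77 67 69]
Op 6: note_on(65): all voices busy, STEAL voice 1 (pitch 77, oldest) -> assign | voices=[85 65 67 69]
Op 7: note_on(68): all voices busy, STEAL voice 2 (pitch 67, oldest) -> assign | voices=[85 65 68 69]
Op 8: note_on(78): all voices busy, STEAL voice 3 (pitch 69, oldest) -> assign | voices=[85 65 68 78]
Op 9: note_on(81): all voices busy, STEAL voice 0 (pitch 85, oldest) -> assign | voices=[81 65 68 78]
Op 10: note_off(68): free voice 2 | voices=[81 65 - 78]
Op 11: note_off(81): free voice 0 | voices=[- 65 - 78]

Answer: 73 77 67 69 85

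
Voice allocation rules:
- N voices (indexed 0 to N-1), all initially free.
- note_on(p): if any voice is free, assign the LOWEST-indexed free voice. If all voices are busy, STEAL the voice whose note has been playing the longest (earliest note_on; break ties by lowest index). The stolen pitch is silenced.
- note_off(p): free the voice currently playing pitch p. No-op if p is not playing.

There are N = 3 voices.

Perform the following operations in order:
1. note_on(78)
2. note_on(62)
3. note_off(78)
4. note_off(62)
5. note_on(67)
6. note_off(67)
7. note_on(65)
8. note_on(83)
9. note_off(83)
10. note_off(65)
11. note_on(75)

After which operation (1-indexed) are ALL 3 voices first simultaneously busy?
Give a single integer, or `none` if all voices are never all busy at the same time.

Answer: none

Derivation:
Op 1: note_on(78): voice 0 is free -> assigned | voices=[78 - -]
Op 2: note_on(62): voice 1 is free -> assigned | voices=[78 62 -]
Op 3: note_off(78): free voice 0 | voices=[- 62 -]
Op 4: note_off(62): free voice 1 | voices=[- - -]
Op 5: note_on(67): voice 0 is free -> assigned | voices=[67 - -]
Op 6: note_off(67): free voice 0 | voices=[- - -]
Op 7: note_on(65): voice 0 is free -> assigned | voices=[65 - -]
Op 8: note_on(83): voice 1 is free -> assigned | voices=[65 83 -]
Op 9: note_off(83): free voice 1 | voices=[65 - -]
Op 10: note_off(65): free voice 0 | voices=[- - -]
Op 11: note_on(75): voice 0 is free -> assigned | voices=[75 - -]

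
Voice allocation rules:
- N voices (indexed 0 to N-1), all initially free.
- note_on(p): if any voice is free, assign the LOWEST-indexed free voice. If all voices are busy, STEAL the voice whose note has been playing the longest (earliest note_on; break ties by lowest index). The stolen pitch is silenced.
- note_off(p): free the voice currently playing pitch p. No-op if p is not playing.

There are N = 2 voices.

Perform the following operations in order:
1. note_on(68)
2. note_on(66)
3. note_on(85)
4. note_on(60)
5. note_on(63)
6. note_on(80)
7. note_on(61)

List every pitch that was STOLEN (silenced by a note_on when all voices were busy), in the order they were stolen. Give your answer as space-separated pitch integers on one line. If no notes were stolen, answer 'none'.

Op 1: note_on(68): voice 0 is free -> assigned | voices=[68 -]
Op 2: note_on(66): voice 1 is free -> assigned | voices=[68 66]
Op 3: note_on(85): all voices busy, STEAL voice 0 (pitch 68, oldest) -> assign | voices=[85 66]
Op 4: note_on(60): all voices busy, STEAL voice 1 (pitch 66, oldest) -> assign | voices=[85 60]
Op 5: note_on(63): all voices busy, STEAL voice 0 (pitch 85, oldest) -> assign | voices=[63 60]
Op 6: note_on(80): all voices busy, STEAL voice 1 (pitch 60, oldest) -> assign | voices=[63 80]
Op 7: note_on(61): all voices busy, STEAL voice 0 (pitch 63, oldest) -> assign | voices=[61 80]

Answer: 68 66 85 60 63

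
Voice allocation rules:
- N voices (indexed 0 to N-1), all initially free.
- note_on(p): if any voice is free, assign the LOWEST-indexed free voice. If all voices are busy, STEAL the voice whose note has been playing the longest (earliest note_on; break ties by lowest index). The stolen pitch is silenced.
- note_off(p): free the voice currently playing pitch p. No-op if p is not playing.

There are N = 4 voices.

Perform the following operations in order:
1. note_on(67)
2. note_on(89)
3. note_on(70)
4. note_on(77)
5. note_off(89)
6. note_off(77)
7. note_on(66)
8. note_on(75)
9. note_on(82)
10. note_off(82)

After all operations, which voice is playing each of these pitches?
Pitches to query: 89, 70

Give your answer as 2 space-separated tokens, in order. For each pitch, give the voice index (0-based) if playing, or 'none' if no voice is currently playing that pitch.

Op 1: note_on(67): voice 0 is free -> assigned | voices=[67 - - -]
Op 2: note_on(89): voice 1 is free -> assigned | voices=[67 89 - -]
Op 3: note_on(70): voice 2 is free -> assigned | voices=[67 89 70 -]
Op 4: note_on(77): voice 3 is free -> assigned | voices=[67 89 70 77]
Op 5: note_off(89): free voice 1 | voices=[67 - 70 77]
Op 6: note_off(77): free voice 3 | voices=[67 - 70 -]
Op 7: note_on(66): voice 1 is free -> assigned | voices=[67 66 70 -]
Op 8: note_on(75): voice 3 is free -> assigned | voices=[67 66 70 75]
Op 9: note_on(82): all voices busy, STEAL voice 0 (pitch 67, oldest) -> assign | voices=[82 66 70 75]
Op 10: note_off(82): free voice 0 | voices=[- 66 70 75]

Answer: none 2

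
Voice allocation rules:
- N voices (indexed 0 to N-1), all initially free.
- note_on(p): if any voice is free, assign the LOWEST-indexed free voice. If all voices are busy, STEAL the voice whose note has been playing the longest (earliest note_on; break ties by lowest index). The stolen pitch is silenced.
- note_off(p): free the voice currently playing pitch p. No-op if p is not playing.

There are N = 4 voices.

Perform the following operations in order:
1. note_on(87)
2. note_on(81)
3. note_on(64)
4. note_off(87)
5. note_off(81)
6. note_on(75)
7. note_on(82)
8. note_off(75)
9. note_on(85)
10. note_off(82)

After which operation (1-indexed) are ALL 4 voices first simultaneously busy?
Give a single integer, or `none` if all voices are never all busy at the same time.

Op 1: note_on(87): voice 0 is free -> assigned | voices=[87 - - -]
Op 2: note_on(81): voice 1 is free -> assigned | voices=[87 81 - -]
Op 3: note_on(64): voice 2 is free -> assigned | voices=[87 81 64 -]
Op 4: note_off(87): free voice 0 | voices=[- 81 64 -]
Op 5: note_off(81): free voice 1 | voices=[- - 64 -]
Op 6: note_on(75): voice 0 is free -> assigned | voices=[75 - 64 -]
Op 7: note_on(82): voice 1 is free -> assigned | voices=[75 82 64 -]
Op 8: note_off(75): free voice 0 | voices=[- 82 64 -]
Op 9: note_on(85): voice 0 is free -> assigned | voices=[85 82 64 -]
Op 10: note_off(82): free voice 1 | voices=[85 - 64 -]

Answer: none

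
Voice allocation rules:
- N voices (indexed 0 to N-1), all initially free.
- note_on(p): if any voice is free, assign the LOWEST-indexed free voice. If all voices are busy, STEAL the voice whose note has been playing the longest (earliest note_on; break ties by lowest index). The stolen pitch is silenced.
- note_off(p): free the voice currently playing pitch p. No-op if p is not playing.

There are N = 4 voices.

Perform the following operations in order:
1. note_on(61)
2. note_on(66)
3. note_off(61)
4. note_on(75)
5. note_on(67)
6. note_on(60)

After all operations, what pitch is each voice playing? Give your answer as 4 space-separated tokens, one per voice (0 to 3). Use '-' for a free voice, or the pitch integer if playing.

Answer: 75 66 67 60

Derivation:
Op 1: note_on(61): voice 0 is free -> assigned | voices=[61 - - -]
Op 2: note_on(66): voice 1 is free -> assigned | voices=[61 66 - -]
Op 3: note_off(61): free voice 0 | voices=[- 66 - -]
Op 4: note_on(75): voice 0 is free -> assigned | voices=[75 66 - -]
Op 5: note_on(67): voice 2 is free -> assigned | voices=[75 66 67 -]
Op 6: note_on(60): voice 3 is free -> assigned | voices=[75 66 67 60]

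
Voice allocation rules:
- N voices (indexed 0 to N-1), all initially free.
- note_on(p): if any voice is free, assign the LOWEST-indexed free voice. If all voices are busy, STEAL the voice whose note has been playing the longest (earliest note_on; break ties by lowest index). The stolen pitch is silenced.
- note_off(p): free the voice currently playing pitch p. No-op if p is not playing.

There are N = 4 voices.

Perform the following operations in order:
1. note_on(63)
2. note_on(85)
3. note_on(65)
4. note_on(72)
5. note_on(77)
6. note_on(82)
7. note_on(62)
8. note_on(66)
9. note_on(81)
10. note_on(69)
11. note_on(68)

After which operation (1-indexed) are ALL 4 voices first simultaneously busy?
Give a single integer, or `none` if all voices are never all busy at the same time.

Answer: 4

Derivation:
Op 1: note_on(63): voice 0 is free -> assigned | voices=[63 - - -]
Op 2: note_on(85): voice 1 is free -> assigned | voices=[63 85 - -]
Op 3: note_on(65): voice 2 is free -> assigned | voices=[63 85 65 -]
Op 4: note_on(72): voice 3 is free -> assigned | voices=[63 85 65 72]
Op 5: note_on(77): all voices busy, STEAL voice 0 (pitch 63, oldest) -> assign | voices=[77 85 65 72]
Op 6: note_on(82): all voices busy, STEAL voice 1 (pitch 85, oldest) -> assign | voices=[77 82 65 72]
Op 7: note_on(62): all voices busy, STEAL voice 2 (pitch 65, oldest) -> assign | voices=[77 82 62 72]
Op 8: note_on(66): all voices busy, STEAL voice 3 (pitch 72, oldest) -> assign | voices=[77 82 62 66]
Op 9: note_on(81): all voices busy, STEAL voice 0 (pitch 77, oldest) -> assign | voices=[81 82 62 66]
Op 10: note_on(69): all voices busy, STEAL voice 1 (pitch 82, oldest) -> assign | voices=[81 69 62 66]
Op 11: note_on(68): all voices busy, STEAL voice 2 (pitch 62, oldest) -> assign | voices=[81 69 68 66]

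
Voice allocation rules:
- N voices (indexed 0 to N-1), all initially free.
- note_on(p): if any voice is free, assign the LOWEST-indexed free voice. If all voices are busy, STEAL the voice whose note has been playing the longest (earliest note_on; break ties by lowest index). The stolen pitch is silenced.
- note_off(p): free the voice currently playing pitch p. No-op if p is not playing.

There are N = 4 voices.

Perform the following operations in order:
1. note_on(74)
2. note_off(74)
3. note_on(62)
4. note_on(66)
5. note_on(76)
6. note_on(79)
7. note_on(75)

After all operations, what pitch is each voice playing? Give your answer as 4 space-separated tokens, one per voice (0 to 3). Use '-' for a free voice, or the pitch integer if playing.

Op 1: note_on(74): voice 0 is free -> assigned | voices=[74 - - -]
Op 2: note_off(74): free voice 0 | voices=[- - - -]
Op 3: note_on(62): voice 0 is free -> assigned | voices=[62 - - -]
Op 4: note_on(66): voice 1 is free -> assigned | voices=[62 66 - -]
Op 5: note_on(76): voice 2 is free -> assigned | voices=[62 66 76 -]
Op 6: note_on(79): voice 3 is free -> assigned | voices=[62 66 76 79]
Op 7: note_on(75): all voices busy, STEAL voice 0 (pitch 62, oldest) -> assign | voices=[75 66 76 79]

Answer: 75 66 76 79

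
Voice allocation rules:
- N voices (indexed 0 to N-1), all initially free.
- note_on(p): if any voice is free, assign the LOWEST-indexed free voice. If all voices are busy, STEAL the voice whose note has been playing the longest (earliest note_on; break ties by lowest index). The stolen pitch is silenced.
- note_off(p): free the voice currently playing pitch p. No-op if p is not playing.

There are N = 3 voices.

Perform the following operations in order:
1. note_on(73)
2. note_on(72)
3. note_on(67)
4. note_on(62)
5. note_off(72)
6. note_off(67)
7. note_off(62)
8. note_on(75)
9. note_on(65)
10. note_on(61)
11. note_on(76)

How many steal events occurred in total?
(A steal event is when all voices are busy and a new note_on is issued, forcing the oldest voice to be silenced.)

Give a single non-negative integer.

Op 1: note_on(73): voice 0 is free -> assigned | voices=[73 - -]
Op 2: note_on(72): voice 1 is free -> assigned | voices=[73 72 -]
Op 3: note_on(67): voice 2 is free -> assigned | voices=[73 72 67]
Op 4: note_on(62): all voices busy, STEAL voice 0 (pitch 73, oldest) -> assign | voices=[62 72 67]
Op 5: note_off(72): free voice 1 | voices=[62 - 67]
Op 6: note_off(67): free voice 2 | voices=[62 - -]
Op 7: note_off(62): free voice 0 | voices=[- - -]
Op 8: note_on(75): voice 0 is free -> assigned | voices=[75 - -]
Op 9: note_on(65): voice 1 is free -> assigned | voices=[75 65 -]
Op 10: note_on(61): voice 2 is free -> assigned | voices=[75 65 61]
Op 11: note_on(76): all voices busy, STEAL voice 0 (pitch 75, oldest) -> assign | voices=[76 65 61]

Answer: 2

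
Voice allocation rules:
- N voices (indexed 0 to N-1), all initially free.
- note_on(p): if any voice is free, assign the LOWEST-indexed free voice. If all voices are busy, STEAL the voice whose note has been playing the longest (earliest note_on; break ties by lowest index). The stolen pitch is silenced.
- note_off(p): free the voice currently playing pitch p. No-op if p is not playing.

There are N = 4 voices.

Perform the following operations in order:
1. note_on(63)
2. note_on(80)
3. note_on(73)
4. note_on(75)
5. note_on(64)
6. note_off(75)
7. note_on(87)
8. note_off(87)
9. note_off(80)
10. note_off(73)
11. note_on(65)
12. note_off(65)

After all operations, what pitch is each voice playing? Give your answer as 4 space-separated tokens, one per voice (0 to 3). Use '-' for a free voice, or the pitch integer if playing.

Op 1: note_on(63): voice 0 is free -> assigned | voices=[63 - - -]
Op 2: note_on(80): voice 1 is free -> assigned | voices=[63 80 - -]
Op 3: note_on(73): voice 2 is free -> assigned | voices=[63 80 73 -]
Op 4: note_on(75): voice 3 is free -> assigned | voices=[63 80 73 75]
Op 5: note_on(64): all voices busy, STEAL voice 0 (pitch 63, oldest) -> assign | voices=[64 80 73 75]
Op 6: note_off(75): free voice 3 | voices=[64 80 73 -]
Op 7: note_on(87): voice 3 is free -> assigned | voices=[64 80 73 87]
Op 8: note_off(87): free voice 3 | voices=[64 80 73 -]
Op 9: note_off(80): free voice 1 | voices=[64 - 73 -]
Op 10: note_off(73): free voice 2 | voices=[64 - - -]
Op 11: note_on(65): voice 1 is free -> assigned | voices=[64 65 - -]
Op 12: note_off(65): free voice 1 | voices=[64 - - -]

Answer: 64 - - -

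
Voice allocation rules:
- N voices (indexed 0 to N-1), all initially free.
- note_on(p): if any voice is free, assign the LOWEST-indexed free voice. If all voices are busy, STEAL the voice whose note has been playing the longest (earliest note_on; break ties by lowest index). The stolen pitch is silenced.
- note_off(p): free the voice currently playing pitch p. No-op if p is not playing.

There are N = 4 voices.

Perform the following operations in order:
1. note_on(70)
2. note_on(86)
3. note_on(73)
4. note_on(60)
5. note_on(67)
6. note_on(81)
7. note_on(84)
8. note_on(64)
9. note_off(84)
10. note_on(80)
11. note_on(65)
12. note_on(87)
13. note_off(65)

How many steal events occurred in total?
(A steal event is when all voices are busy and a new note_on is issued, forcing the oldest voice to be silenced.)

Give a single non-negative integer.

Answer: 6

Derivation:
Op 1: note_on(70): voice 0 is free -> assigned | voices=[70 - - -]
Op 2: note_on(86): voice 1 is free -> assigned | voices=[70 86 - -]
Op 3: note_on(73): voice 2 is free -> assigned | voices=[70 86 73 -]
Op 4: note_on(60): voice 3 is free -> assigned | voices=[70 86 73 60]
Op 5: note_on(67): all voices busy, STEAL voice 0 (pitch 70, oldest) -> assign | voices=[67 86 73 60]
Op 6: note_on(81): all voices busy, STEAL voice 1 (pitch 86, oldest) -> assign | voices=[67 81 73 60]
Op 7: note_on(84): all voices busy, STEAL voice 2 (pitch 73, oldest) -> assign | voices=[67 81 84 60]
Op 8: note_on(64): all voices busy, STEAL voice 3 (pitch 60, oldest) -> assign | voices=[67 81 84 64]
Op 9: note_off(84): free voice 2 | voices=[67 81 - 64]
Op 10: note_on(80): voice 2 is free -> assigned | voices=[67 81 80 64]
Op 11: note_on(65): all voices busy, STEAL voice 0 (pitch 67, oldest) -> assign | voices=[65 81 80 64]
Op 12: note_on(87): all voices busy, STEAL voice 1 (pitch 81, oldest) -> assign | voices=[65 87 80 64]
Op 13: note_off(65): free voice 0 | voices=[- 87 80 64]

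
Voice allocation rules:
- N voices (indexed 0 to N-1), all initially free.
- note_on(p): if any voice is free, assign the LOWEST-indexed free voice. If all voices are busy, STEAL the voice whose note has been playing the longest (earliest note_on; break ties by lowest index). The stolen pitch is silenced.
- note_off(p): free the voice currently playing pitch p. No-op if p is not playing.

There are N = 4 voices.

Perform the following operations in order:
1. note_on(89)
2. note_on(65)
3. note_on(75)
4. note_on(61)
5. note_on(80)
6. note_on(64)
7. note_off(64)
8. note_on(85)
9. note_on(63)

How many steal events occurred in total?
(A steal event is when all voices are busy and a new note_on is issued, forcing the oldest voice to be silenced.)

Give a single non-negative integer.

Op 1: note_on(89): voice 0 is free -> assigned | voices=[89 - - -]
Op 2: note_on(65): voice 1 is free -> assigned | voices=[89 65 - -]
Op 3: note_on(75): voice 2 is free -> assigned | voices=[89 65 75 -]
Op 4: note_on(61): voice 3 is free -> assigned | voices=[89 65 75 61]
Op 5: note_on(80): all voices busy, STEAL voice 0 (pitch 89, oldest) -> assign | voices=[80 65 75 61]
Op 6: note_on(64): all voices busy, STEAL voice 1 (pitch 65, oldest) -> assign | voices=[80 64 75 61]
Op 7: note_off(64): free voice 1 | voices=[80 - 75 61]
Op 8: note_on(85): voice 1 is free -> assigned | voices=[80 85 75 61]
Op 9: note_on(63): all voices busy, STEAL voice 2 (pitch 75, oldest) -> assign | voices=[80 85 63 61]

Answer: 3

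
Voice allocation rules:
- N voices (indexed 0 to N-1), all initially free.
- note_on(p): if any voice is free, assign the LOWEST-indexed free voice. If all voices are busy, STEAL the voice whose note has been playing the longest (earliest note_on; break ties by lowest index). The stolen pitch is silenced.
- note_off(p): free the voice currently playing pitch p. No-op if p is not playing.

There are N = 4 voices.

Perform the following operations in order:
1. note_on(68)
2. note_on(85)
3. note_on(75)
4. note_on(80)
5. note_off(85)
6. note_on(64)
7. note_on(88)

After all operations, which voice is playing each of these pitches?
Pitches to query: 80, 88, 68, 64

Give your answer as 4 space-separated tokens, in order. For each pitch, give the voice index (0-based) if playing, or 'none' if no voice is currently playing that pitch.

Op 1: note_on(68): voice 0 is free -> assigned | voices=[68 - - -]
Op 2: note_on(85): voice 1 is free -> assigned | voices=[68 85 - -]
Op 3: note_on(75): voice 2 is free -> assigned | voices=[68 85 75 -]
Op 4: note_on(80): voice 3 is free -> assigned | voices=[68 85 75 80]
Op 5: note_off(85): free voice 1 | voices=[68 - 75 80]
Op 6: note_on(64): voice 1 is free -> assigned | voices=[68 64 75 80]
Op 7: note_on(88): all voices busy, STEAL voice 0 (pitch 68, oldest) -> assign | voices=[88 64 75 80]

Answer: 3 0 none 1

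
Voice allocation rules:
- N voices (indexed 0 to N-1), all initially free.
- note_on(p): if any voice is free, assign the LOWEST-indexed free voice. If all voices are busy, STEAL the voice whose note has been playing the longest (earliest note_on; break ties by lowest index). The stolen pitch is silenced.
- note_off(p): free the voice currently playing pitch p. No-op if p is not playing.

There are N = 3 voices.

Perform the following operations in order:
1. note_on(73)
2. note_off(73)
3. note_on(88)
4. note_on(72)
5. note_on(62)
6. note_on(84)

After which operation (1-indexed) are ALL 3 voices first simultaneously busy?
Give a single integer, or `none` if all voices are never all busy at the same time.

Answer: 5

Derivation:
Op 1: note_on(73): voice 0 is free -> assigned | voices=[73 - -]
Op 2: note_off(73): free voice 0 | voices=[- - -]
Op 3: note_on(88): voice 0 is free -> assigned | voices=[88 - -]
Op 4: note_on(72): voice 1 is free -> assigned | voices=[88 72 -]
Op 5: note_on(62): voice 2 is free -> assigned | voices=[88 72 62]
Op 6: note_on(84): all voices busy, STEAL voice 0 (pitch 88, oldest) -> assign | voices=[84 72 62]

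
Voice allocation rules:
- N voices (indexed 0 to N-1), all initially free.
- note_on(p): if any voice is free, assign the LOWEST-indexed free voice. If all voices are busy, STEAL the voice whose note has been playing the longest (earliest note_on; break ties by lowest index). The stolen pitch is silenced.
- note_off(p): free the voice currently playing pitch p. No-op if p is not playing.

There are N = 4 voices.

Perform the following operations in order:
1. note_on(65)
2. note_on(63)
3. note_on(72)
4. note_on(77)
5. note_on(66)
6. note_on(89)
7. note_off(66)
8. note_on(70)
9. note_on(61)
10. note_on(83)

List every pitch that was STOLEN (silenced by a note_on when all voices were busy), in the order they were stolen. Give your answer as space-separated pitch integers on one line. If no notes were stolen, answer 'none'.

Answer: 65 63 72 77

Derivation:
Op 1: note_on(65): voice 0 is free -> assigned | voices=[65 - - -]
Op 2: note_on(63): voice 1 is free -> assigned | voices=[65 63 - -]
Op 3: note_on(72): voice 2 is free -> assigned | voices=[65 63 72 -]
Op 4: note_on(77): voice 3 is free -> assigned | voices=[65 63 72 77]
Op 5: note_on(66): all voices busy, STEAL voice 0 (pitch 65, oldest) -> assign | voices=[66 63 72 77]
Op 6: note_on(89): all voices busy, STEAL voice 1 (pitch 63, oldest) -> assign | voices=[66 89 72 77]
Op 7: note_off(66): free voice 0 | voices=[- 89 72 77]
Op 8: note_on(70): voice 0 is free -> assigned | voices=[70 89 72 77]
Op 9: note_on(61): all voices busy, STEAL voice 2 (pitch 72, oldest) -> assign | voices=[70 89 61 77]
Op 10: note_on(83): all voices busy, STEAL voice 3 (pitch 77, oldest) -> assign | voices=[70 89 61 83]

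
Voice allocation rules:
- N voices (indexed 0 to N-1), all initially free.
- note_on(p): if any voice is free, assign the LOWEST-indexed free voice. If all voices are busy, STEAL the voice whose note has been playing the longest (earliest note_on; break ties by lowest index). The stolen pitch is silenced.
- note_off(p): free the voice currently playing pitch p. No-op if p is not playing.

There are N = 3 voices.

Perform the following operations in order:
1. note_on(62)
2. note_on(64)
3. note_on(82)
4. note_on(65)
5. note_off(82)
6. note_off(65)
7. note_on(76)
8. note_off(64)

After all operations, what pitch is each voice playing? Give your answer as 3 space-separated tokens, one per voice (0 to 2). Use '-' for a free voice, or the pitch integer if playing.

Op 1: note_on(62): voice 0 is free -> assigned | voices=[62 - -]
Op 2: note_on(64): voice 1 is free -> assigned | voices=[62 64 -]
Op 3: note_on(82): voice 2 is free -> assigned | voices=[62 64 82]
Op 4: note_on(65): all voices busy, STEAL voice 0 (pitch 62, oldest) -> assign | voices=[65 64 82]
Op 5: note_off(82): free voice 2 | voices=[65 64 -]
Op 6: note_off(65): free voice 0 | voices=[- 64 -]
Op 7: note_on(76): voice 0 is free -> assigned | voices=[76 64 -]
Op 8: note_off(64): free voice 1 | voices=[76 - -]

Answer: 76 - -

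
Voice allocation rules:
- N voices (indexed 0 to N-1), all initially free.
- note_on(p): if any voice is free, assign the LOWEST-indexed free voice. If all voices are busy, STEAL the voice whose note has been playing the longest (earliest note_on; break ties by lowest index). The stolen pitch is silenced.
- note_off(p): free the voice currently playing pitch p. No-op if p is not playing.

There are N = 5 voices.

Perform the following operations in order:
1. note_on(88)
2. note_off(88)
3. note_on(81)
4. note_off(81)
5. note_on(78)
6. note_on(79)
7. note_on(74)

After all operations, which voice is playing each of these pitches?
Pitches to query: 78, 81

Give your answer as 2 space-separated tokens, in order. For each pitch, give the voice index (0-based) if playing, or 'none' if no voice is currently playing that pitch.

Op 1: note_on(88): voice 0 is free -> assigned | voices=[88 - - - -]
Op 2: note_off(88): free voice 0 | voices=[- - - - -]
Op 3: note_on(81): voice 0 is free -> assigned | voices=[81 - - - -]
Op 4: note_off(81): free voice 0 | voices=[- - - - -]
Op 5: note_on(78): voice 0 is free -> assigned | voices=[78 - - - -]
Op 6: note_on(79): voice 1 is free -> assigned | voices=[78 79 - - -]
Op 7: note_on(74): voice 2 is free -> assigned | voices=[78 79 74 - -]

Answer: 0 none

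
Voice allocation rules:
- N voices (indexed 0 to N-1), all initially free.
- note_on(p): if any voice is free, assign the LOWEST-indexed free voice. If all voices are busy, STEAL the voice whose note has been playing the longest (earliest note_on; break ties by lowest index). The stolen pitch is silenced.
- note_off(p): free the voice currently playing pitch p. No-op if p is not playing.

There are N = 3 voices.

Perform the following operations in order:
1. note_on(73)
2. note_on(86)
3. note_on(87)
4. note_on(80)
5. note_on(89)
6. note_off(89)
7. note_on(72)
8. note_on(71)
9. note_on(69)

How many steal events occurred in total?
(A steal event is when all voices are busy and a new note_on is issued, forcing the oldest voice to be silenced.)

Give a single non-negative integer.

Answer: 4

Derivation:
Op 1: note_on(73): voice 0 is free -> assigned | voices=[73 - -]
Op 2: note_on(86): voice 1 is free -> assigned | voices=[73 86 -]
Op 3: note_on(87): voice 2 is free -> assigned | voices=[73 86 87]
Op 4: note_on(80): all voices busy, STEAL voice 0 (pitch 73, oldest) -> assign | voices=[80 86 87]
Op 5: note_on(89): all voices busy, STEAL voice 1 (pitch 86, oldest) -> assign | voices=[80 89 87]
Op 6: note_off(89): free voice 1 | voices=[80 - 87]
Op 7: note_on(72): voice 1 is free -> assigned | voices=[80 72 87]
Op 8: note_on(71): all voices busy, STEAL voice 2 (pitch 87, oldest) -> assign | voices=[80 72 71]
Op 9: note_on(69): all voices busy, STEAL voice 0 (pitch 80, oldest) -> assign | voices=[69 72 71]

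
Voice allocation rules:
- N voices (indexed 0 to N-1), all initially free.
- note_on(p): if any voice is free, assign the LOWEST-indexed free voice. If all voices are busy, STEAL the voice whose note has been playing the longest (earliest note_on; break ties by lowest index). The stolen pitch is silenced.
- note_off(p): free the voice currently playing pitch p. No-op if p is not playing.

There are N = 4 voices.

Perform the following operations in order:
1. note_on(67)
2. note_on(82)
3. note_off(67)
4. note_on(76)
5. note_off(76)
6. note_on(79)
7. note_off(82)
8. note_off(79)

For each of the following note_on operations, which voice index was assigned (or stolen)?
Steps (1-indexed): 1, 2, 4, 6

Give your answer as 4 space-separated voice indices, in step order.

Answer: 0 1 0 0

Derivation:
Op 1: note_on(67): voice 0 is free -> assigned | voices=[67 - - -]
Op 2: note_on(82): voice 1 is free -> assigned | voices=[67 82 - -]
Op 3: note_off(67): free voice 0 | voices=[- 82 - -]
Op 4: note_on(76): voice 0 is free -> assigned | voices=[76 82 - -]
Op 5: note_off(76): free voice 0 | voices=[- 82 - -]
Op 6: note_on(79): voice 0 is free -> assigned | voices=[79 82 - -]
Op 7: note_off(82): free voice 1 | voices=[79 - - -]
Op 8: note_off(79): free voice 0 | voices=[- - - -]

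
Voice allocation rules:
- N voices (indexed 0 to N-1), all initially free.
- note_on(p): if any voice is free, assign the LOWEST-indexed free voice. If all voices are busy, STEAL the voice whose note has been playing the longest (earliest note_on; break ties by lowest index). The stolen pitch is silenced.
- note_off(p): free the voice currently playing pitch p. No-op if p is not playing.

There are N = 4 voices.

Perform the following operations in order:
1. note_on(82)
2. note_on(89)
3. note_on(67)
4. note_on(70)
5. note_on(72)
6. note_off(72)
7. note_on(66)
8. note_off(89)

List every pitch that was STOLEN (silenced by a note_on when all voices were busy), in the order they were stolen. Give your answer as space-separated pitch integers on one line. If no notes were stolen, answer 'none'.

Answer: 82

Derivation:
Op 1: note_on(82): voice 0 is free -> assigned | voices=[82 - - -]
Op 2: note_on(89): voice 1 is free -> assigned | voices=[82 89 - -]
Op 3: note_on(67): voice 2 is free -> assigned | voices=[82 89 67 -]
Op 4: note_on(70): voice 3 is free -> assigned | voices=[82 89 67 70]
Op 5: note_on(72): all voices busy, STEAL voice 0 (pitch 82, oldest) -> assign | voices=[72 89 67 70]
Op 6: note_off(72): free voice 0 | voices=[- 89 67 70]
Op 7: note_on(66): voice 0 is free -> assigned | voices=[66 89 67 70]
Op 8: note_off(89): free voice 1 | voices=[66 - 67 70]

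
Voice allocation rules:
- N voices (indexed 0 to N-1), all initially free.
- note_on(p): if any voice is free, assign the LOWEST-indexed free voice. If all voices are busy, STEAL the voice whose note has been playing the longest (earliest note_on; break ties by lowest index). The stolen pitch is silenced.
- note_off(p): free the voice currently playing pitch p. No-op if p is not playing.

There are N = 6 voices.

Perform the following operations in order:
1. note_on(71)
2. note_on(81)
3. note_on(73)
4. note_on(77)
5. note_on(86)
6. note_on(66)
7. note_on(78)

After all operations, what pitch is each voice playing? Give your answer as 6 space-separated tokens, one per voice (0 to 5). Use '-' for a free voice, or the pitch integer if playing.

Answer: 78 81 73 77 86 66

Derivation:
Op 1: note_on(71): voice 0 is free -> assigned | voices=[71 - - - - -]
Op 2: note_on(81): voice 1 is free -> assigned | voices=[71 81 - - - -]
Op 3: note_on(73): voice 2 is free -> assigned | voices=[71 81 73 - - -]
Op 4: note_on(77): voice 3 is free -> assigned | voices=[71 81 73 77 - -]
Op 5: note_on(86): voice 4 is free -> assigned | voices=[71 81 73 77 86 -]
Op 6: note_on(66): voice 5 is free -> assigned | voices=[71 81 73 77 86 66]
Op 7: note_on(78): all voices busy, STEAL voice 0 (pitch 71, oldest) -> assign | voices=[78 81 73 77 86 66]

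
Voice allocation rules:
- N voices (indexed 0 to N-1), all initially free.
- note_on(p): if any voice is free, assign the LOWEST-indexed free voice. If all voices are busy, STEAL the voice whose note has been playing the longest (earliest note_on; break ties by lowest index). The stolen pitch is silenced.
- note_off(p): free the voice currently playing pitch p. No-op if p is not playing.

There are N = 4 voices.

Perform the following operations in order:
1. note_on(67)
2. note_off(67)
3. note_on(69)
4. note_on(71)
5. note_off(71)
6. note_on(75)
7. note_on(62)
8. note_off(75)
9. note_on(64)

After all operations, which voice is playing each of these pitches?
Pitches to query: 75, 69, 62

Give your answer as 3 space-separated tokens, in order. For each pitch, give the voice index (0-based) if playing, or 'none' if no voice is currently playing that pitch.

Op 1: note_on(67): voice 0 is free -> assigned | voices=[67 - - -]
Op 2: note_off(67): free voice 0 | voices=[- - - -]
Op 3: note_on(69): voice 0 is free -> assigned | voices=[69 - - -]
Op 4: note_on(71): voice 1 is free -> assigned | voices=[69 71 - -]
Op 5: note_off(71): free voice 1 | voices=[69 - - -]
Op 6: note_on(75): voice 1 is free -> assigned | voices=[69 75 - -]
Op 7: note_on(62): voice 2 is free -> assigned | voices=[69 75 62 -]
Op 8: note_off(75): free voice 1 | voices=[69 - 62 -]
Op 9: note_on(64): voice 1 is free -> assigned | voices=[69 64 62 -]

Answer: none 0 2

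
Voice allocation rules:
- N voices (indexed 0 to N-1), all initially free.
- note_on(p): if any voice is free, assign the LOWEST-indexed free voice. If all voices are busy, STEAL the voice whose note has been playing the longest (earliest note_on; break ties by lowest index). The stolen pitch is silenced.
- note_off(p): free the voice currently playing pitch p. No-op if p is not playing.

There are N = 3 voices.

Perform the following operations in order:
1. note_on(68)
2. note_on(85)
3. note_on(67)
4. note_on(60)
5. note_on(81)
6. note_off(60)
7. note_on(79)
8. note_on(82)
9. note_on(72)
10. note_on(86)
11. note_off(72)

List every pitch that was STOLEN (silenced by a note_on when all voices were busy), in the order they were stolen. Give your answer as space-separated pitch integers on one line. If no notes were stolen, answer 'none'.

Op 1: note_on(68): voice 0 is free -> assigned | voices=[68 - -]
Op 2: note_on(85): voice 1 is free -> assigned | voices=[68 85 -]
Op 3: note_on(67): voice 2 is free -> assigned | voices=[68 85 67]
Op 4: note_on(60): all voices busy, STEAL voice 0 (pitch 68, oldest) -> assign | voices=[60 85 67]
Op 5: note_on(81): all voices busy, STEAL voice 1 (pitch 85, oldest) -> assign | voices=[60 81 67]
Op 6: note_off(60): free voice 0 | voices=[- 81 67]
Op 7: note_on(79): voice 0 is free -> assigned | voices=[79 81 67]
Op 8: note_on(82): all voices busy, STEAL voice 2 (pitch 67, oldest) -> assign | voices=[79 81 82]
Op 9: note_on(72): all voices busy, STEAL voice 1 (pitch 81, oldest) -> assign | voices=[79 72 82]
Op 10: note_on(86): all voices busy, STEAL voice 0 (pitch 79, oldest) -> assign | voices=[86 72 82]
Op 11: note_off(72): free voice 1 | voices=[86 - 82]

Answer: 68 85 67 81 79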